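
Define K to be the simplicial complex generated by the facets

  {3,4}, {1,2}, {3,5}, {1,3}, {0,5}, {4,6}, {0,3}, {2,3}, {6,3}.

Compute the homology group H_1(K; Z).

H_1 = Z^3.

K has 7 vertices, 9 edges.
rank ∂_1 = 6, rank ∂_2 = 0 ⇒ b_1 = 9 − 6 − 0 = 3. So H_1 ≅ Z^3.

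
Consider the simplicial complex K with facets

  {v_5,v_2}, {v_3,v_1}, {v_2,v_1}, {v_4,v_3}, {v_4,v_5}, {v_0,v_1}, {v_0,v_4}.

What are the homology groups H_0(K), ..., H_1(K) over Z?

Order the vertices as v_0 < v_1 < v_2 < v_3 < v_4 < v_5. Listing each simplex with vertices in this order, K has dimension 1 with simplices:

  0-simplices (6): [v_0], [v_1], [v_2], [v_3], [v_4], [v_5]
  1-simplices (7): [v_0,v_1], [v_0,v_4], [v_1,v_2], [v_1,v_3], [v_2,v_5], [v_3,v_4], [v_4,v_5]

Hence C_0 ≅ Z^6, C_1 ≅ Z^7.

Boundary ∂_1: C_1 → C_0 sends each edge [p,q] (with p < q) to q − p. For instance
  ∂[v_0,v_1] = [v_1] − [v_0].
The resulting 6×7 matrix has rank 5, and its Smith normal form has invariant factors (1,1,1,1,1).

From H_k ≅ ker(∂_k) / im(∂_{k+1}) we obtain:

  H_0: rank C_0 − rank ∂_1 = 6 − 5 = 1, and the invariant factors of ∂_1 are all 1, so H_0 ≅ Z.
  H_1: rank ker ∂_1 − rank ∂_2 = (7 − 5) − 0 = 2, and there is no ∂_2, so H_1 ≅ Z^2.

H_0 = Z,  H_1 = Z^2.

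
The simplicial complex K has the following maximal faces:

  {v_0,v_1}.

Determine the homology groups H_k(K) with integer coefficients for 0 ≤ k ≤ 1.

H_0 = Z,  H_1 = 0.

We work with the vertex ordering v_0 < v_1. The simplices of K, each written with vertices in increasing order, are:

  0-simplices (2): [v_0], [v_1]
  1-simplices (1): [v_0,v_1]

so the chain groups are C_0 ≅ Z^2, C_1 ≅ Z^1.

∂_1: C_1 → C_0 maps an edge to its endpoints' difference, ∂[p,q] = q − p.
This gives a 2×1 integer matrix of rank 1; reducing to Smith normal form yields diagonal entries (1).

Reading off H_k = ker ∂_k / im ∂_{k+1}:

  H_0: rank C_0 − rank ∂_1 = 2 − 1 = 1, and the invariant factors of ∂_1 are all 1, so H_0 ≅ Z.
  H_1: rank ker ∂_1 − rank ∂_2 = (1 − 1) − 0 = 0, and there is no ∂_2, so H_1 ≅ 0.

(K is a triangulation of the 1-simplex.)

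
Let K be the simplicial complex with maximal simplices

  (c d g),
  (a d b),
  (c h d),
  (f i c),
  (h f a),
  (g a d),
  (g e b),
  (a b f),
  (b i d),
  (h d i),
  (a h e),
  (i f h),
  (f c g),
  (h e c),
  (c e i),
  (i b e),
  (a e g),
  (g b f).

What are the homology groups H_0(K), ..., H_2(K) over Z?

H_0 ≅ Z,  H_1 ≅ Z ⊕ Z/2Z,  H_2 = 0.

Order the vertices as a < b < c < d < e < f < g < h < i. Listing each simplex with vertices in this order, K has dimension 2 with simplices:

  0-simplices (9): a, b, c, d, e, f, g, h, i
  1-simplices (27): ab, ad, ae, af, ag, ah, bd, be, bf, bg, bi, cd, ce, cf, cg, ch, ci, dg, dh, di, eg, eh, ei, fg, fh, fi, hi
  2-simplices (18): abd, abf, adg, aeg, aeh, afh, bdi, beg, bei, bfg, cdg, cdh, ceh, cei, cfg, cfi, dhi, fhi

so the chain groups are C_0 ≅ Z^9, C_1 ≅ Z^27, C_2 ≅ Z^18.

Boundary ∂_1: C_1 → C_0 maps an edge to its endpoints' difference, ∂[p,q] = q − p.
This gives a 9×27 integer matrix of rank 8; reducing to Smith normal form yields diagonal entries (1,1,1,1,1,1,1,1).

∂_2: C_2 → C_1 acts by ∂[p,q,r] = [q,r] − [p,r] + [p,q]. For instance
  ∂cdh = dh − ch + cd,
  ∂afh = fh − ah + af.
The 27×18 boundary matrix has rank 18 and Smith normal form diag(1,1,1,1,1,1,1,1,1,1,1,1,1,1,1,1,1,2).

Now H_k = ker ∂_k / im ∂_{k+1}, so:

  H_0: rank C_0 − rank ∂_1 = 9 − 8 = 1, and the invariant factors of ∂_1 are all 1, so H_0 = Z.
  H_1: rank ker ∂_1 − rank ∂_2 = (27 − 8) − 18 = 1, and ∂_2 has invariant factor 2 > 1, so H_1 = Z ⊕ Z/2Z.
  H_2: rank ker ∂_2 − rank ∂_3 = (18 − 18) − 0 = 0, and there is no ∂_3, so H_2 = 0.

(K is a triangulation of the Klein bottle.)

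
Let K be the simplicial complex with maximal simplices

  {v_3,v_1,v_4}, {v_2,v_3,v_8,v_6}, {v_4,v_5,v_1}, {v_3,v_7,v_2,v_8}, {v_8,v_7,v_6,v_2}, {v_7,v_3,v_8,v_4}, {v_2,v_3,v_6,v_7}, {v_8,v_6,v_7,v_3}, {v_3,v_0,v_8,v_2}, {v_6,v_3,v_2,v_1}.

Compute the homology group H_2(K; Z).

H_2 ≅ 0.

We work with the vertex ordering v_0 < v_1 < v_2 < v_3 < v_4 < v_5 < v_6 < v_7 < v_8. The simplices of K, each written with vertices in increasing order, are:

  0-simplices (9): [v_0], [v_1], [v_2], [v_3], [v_4], [v_5], [v_6], [v_7], [v_8]
  1-simplices (22): (22 of them)
  2-simplices (21): (21 of them)
  3-simplices (8): [v_0,v_2,v_3,v_8], [v_1,v_2,v_3,v_6], [v_2,v_3,v_6,v_7], [v_2,v_3,v_6,v_8], [v_2,v_3,v_7,v_8], [v_2,v_6,v_7,v_8], [v_3,v_4,v_7,v_8], [v_3,v_6,v_7,v_8]

giving chain groups C_0 ≅ Z^9, C_1 ≅ Z^22, C_2 ≅ Z^21, C_3 ≅ Z^8.

Boundary ∂_1: C_1 → C_0 maps an edge to its endpoints' difference, ∂[p,q] = q − p. For instance
  ∂[v_4,v_7] = [v_7] − [v_4].
As a 9×22 matrix over Z this has rank 8, with invariant factors (1,1,1,1,1,1,1,1).

∂_2: C_2 → C_1 acts by ∂[p,q,r] = [q,r] − [p,r] + [p,q]. For instance
  ∂[v_1,v_2,v_6] = [v_2,v_6] − [v_1,v_6] + [v_1,v_2],
  ∂[v_4,v_7,v_8] = [v_7,v_8] − [v_4,v_8] + [v_4,v_7].
The resulting 22×21 matrix has rank 14, and its Smith normal form has invariant factors (1,1,1,1,1,1,1,1,1,1,1,1,1,1).

∂_3: C_3 → C_2 sends each 3-simplex σ to the alternating sum Σ_i (−1)^i (σ with its i-th vertex removed). For instance
  ∂[v_3,v_6,v_7,v_8] = [v_6,v_7,v_8] − [v_3,v_7,v_8] + [v_3,v_6,v_8] − [v_3,v_6,v_7],
  ∂[v_3,v_4,v_7,v_8] = [v_4,v_7,v_8] − [v_3,v_7,v_8] + [v_3,v_4,v_8] − [v_3,v_4,v_7].
The resulting 21×8 matrix has rank 7, and its Smith normal form has invariant factors (1,1,1,1,1,1,1).

From H_k ≅ ker(∂_k) / im(∂_{k+1}) we obtain:

  H_2: rank ker ∂_2 − rank ∂_3 = (21 − 14) − 7 = 0, and the invariant factors of ∂_3 are all 1, so H_2 ≅ 0.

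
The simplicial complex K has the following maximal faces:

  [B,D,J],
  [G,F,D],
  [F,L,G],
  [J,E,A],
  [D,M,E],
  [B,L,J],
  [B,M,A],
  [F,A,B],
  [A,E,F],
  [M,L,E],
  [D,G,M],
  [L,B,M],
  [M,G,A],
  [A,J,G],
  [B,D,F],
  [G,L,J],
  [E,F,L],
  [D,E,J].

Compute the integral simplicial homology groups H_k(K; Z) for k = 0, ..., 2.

H_0 ≅ Z,  H_1 ≅ Z^2,  H_2 ≅ Z.

Order the vertices as A < B < D < E < F < G < J < L < M. Listing each simplex with vertices in this order, K has dimension 2 with simplices:

  0-simplices (9): A, B, D, E, F, G, J, L, M
  1-simplices (27): AB, AE, AF, AG, AJ, AM, BD, BF, BJ, BL, BM, DE, DF, DG, DJ, DM, EF, EJ, EL, EM, FG, FL, GJ, GL, GM, JL, LM
  2-simplices (18): ABF, ABM, AEF, AEJ, AGJ, AGM, BDF, BDJ, BJL, BLM, DEJ, DEM, DFG, DGM, EFL, ELM, FGL, GJL

giving chain groups C_0 ≅ Z^9, C_1 ≅ Z^27, C_2 ≅ Z^18.

Boundary ∂_1: C_1 → C_0 is given by ∂[p,q] = [q] − [p]. For instance
  ∂GM = M − G.
The resulting 9×27 matrix has rank 8, and its Smith normal form has invariant factors (1,1,1,1,1,1,1,1).

The boundary map ∂_2: C_2 → C_1 maps a triangle to the signed sum of its edges. For instance
  ∂BJL = JL − BL + BJ,
  ∂ELM = LM − EM + EL.
The 27×18 boundary matrix has rank 17 and Smith normal form diag(1,1,1,1,1,1,1,1,1,1,1,1,1,1,1,1,1).

Now H_k = ker ∂_k / im ∂_{k+1}, so:

  H_0: rank C_0 − rank ∂_1 = 9 − 8 = 1, and the invariant factors of ∂_1 are all 1, so H_0 ≅ Z.
  H_1: rank ker ∂_1 − rank ∂_2 = (27 − 8) − 17 = 2, and the invariant factors of ∂_2 are all 1, so H_1 ≅ Z^2.
  H_2: rank ker ∂_2 − rank ∂_3 = (18 − 17) − 0 = 1, and there is no ∂_3, so H_2 ≅ Z.

(K is a triangulation of the torus T^2.)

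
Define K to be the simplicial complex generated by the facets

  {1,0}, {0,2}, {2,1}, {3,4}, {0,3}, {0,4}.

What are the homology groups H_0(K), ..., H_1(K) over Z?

H_0 = Z,  H_1 = Z^2.

K has 5 vertices, 6 edges.
rank ∂_0 = 0, rank ∂_1 = 4 ⇒ b_0 = 5 − 0 − 4 = 1; all invariant factors of ∂_1 are 1 so no torsion. So H_0 = Z.
rank ∂_1 = 4, rank ∂_2 = 0 ⇒ b_1 = 6 − 4 − 0 = 2. So H_1 = Z^2.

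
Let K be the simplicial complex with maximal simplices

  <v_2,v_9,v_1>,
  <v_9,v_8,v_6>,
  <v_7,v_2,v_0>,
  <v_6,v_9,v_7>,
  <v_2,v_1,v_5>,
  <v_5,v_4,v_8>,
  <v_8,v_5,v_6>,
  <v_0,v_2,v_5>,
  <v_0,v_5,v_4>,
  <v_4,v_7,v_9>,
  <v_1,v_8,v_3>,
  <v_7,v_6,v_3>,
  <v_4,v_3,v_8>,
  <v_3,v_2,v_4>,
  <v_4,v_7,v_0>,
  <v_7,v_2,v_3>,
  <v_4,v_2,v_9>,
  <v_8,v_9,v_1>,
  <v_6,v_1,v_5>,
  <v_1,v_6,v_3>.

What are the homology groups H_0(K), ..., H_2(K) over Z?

We work with the vertex ordering v_0 < v_1 < v_2 < v_3 < v_4 < v_5 < v_6 < v_7 < v_8 < v_9. The simplices of K, each written with vertices in increasing order, are:

  0-simplices (10): [v_0], [v_1], [v_2], [v_3], [v_4], [v_5], [v_6], [v_7], [v_8], [v_9]
  1-simplices (30): (30 of them)
  2-simplices (20): (20 of them)

Hence C_0 ≅ Z^10, C_1 ≅ Z^30, C_2 ≅ Z^20.

Boundary ∂_1: C_1 → C_0 sends each edge [p,q] (with p < q) to q − p. For instance
  ∂[v_1,v_2] = [v_2] − [v_1].
As a 10×30 matrix over Z this has rank 9, with invariant factors (1,1,1,1,1,1,1,1,1).

The boundary map ∂_2: C_2 → C_1 sends each 2-simplex [p,q,r] to [q,r] − [p,r] + [p,q]. For instance
  ∂[v_6,v_7,v_9] = [v_7,v_9] − [v_6,v_9] + [v_6,v_7],
  ∂[v_1,v_5,v_6] = [v_5,v_6] − [v_1,v_6] + [v_1,v_5].
The resulting 30×20 matrix has rank 20, and its Smith normal form has invariant factors (1,1,1,1,1,1,1,1,1,1,1,1,1,1,1,1,1,1,1,2).

Reading off H_k = ker ∂_k / im ∂_{k+1}:

  H_0: rank C_0 − rank ∂_1 = 10 − 9 = 1, and the invariant factors of ∂_1 are all 1, so H_0 = Z.
  H_1: rank ker ∂_1 − rank ∂_2 = (30 − 9) − 20 = 1, and ∂_2 has invariant factor 2 > 1, so H_1 = Z ⊕ Z/2.
  H_2: rank ker ∂_2 − rank ∂_3 = (20 − 20) − 0 = 0, and there is no ∂_3, so H_2 = 0.

H_0 = Z,  H_1 = Z ⊕ Z/2,  H_2 = 0.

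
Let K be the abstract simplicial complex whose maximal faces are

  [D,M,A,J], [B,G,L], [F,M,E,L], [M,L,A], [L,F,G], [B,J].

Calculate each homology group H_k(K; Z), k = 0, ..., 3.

Take the total order A < B < D < E < F < G < J < L < M on the vertex set. Then K (dimension 3) consists of the simplices:

  0-simplices (9): A, B, D, E, F, G, J, L, M
  1-simplices (18): AD, AJ, AL, AM, BG, BJ, BL, DJ, DM, EF, EL, EM, FG, FL, FM, GL, JM, LM
  2-simplices (11): ADJ, ADM, AJM, ALM, BGL, DJM, EFL, EFM, ELM, FGL, FLM
  3-simplices (2): ADJM, EFLM

so the chain groups are C_0 ≅ Z^9, C_1 ≅ Z^18, C_2 ≅ Z^11, C_3 ≅ Z^2.

∂_1: C_1 → C_0 sends each edge [p,q] (with p < q) to q − p. For instance
  ∂BG = G − B.
As a 9×18 matrix over Z this has rank 8, with invariant factors (1,1,1,1,1,1,1,1).

Boundary ∂_2: C_2 → C_1 acts by ∂[p,q,r] = [q,r] − [p,r] + [p,q]. For instance
  ∂EFM = FM − EM + EF,
  ∂ELM = LM − EM + EL.
The resulting 18×11 matrix has rank 9, and its Smith normal form has invariant factors (1,1,1,1,1,1,1,1,1).

Boundary ∂_3: C_3 → C_2 sends each 3-simplex σ to the alternating sum Σ_i (−1)^i (σ with its i-th vertex removed). For instance
  ∂ADJM = DJM − AJM + ADM − ADJ,
  ∂EFLM = FLM − ELM + EFM − EFL.
This gives a 11×2 integer matrix of rank 2; reducing to Smith normal form yields diagonal entries (1,1).

From H_k ≅ ker(∂_k) / im(∂_{k+1}) we obtain:

  H_0: rank C_0 − rank ∂_1 = 9 − 8 = 1, and the invariant factors of ∂_1 are all 1, so H_0 ≅ Z.
  H_1: rank ker ∂_1 − rank ∂_2 = (18 − 8) − 9 = 1, and the invariant factors of ∂_2 are all 1, so H_1 ≅ Z.
  H_2: rank ker ∂_2 − rank ∂_3 = (11 − 9) − 2 = 0, and the invariant factors of ∂_3 are all 1, so H_2 ≅ 0.
  H_3: rank ker ∂_3 − rank ∂_4 = (2 − 2) − 0 = 0, and there is no ∂_4, so H_3 ≅ 0.

H_0 ≅ Z,  H_1 ≅ Z,  H_2 = 0,  H_3 = 0.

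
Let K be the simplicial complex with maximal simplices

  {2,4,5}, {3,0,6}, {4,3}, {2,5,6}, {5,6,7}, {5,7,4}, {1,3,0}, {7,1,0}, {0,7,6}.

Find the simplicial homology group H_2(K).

Take the total order 0 < 1 < 2 < 3 < 4 < 5 < 6 < 7 on the vertex set. Then K (dimension 2) consists of the simplices:

  0-simplices (8): [0], [1], [2], [3], [4], [5], [6], [7]
  1-simplices (16): [0,1], [0,3], [0,6], [0,7], [1,3], [1,7], [2,4], [2,5], [2,6], [3,4], [3,6], [4,5], [4,7], [5,6], [5,7], [6,7]
  2-simplices (8): [0,1,3], [0,1,7], [0,3,6], [0,6,7], [2,4,5], [2,5,6], [4,5,7], [5,6,7]

so the chain groups are C_0 ≅ Z^8, C_1 ≅ Z^16, C_2 ≅ Z^8.

∂_1: C_1 → C_0 maps an edge to its endpoints' difference, ∂[p,q] = q − p.
The 8×16 boundary matrix has rank 7 and Smith normal form diag(1,1,1,1,1,1,1).

Boundary ∂_2: C_2 → C_1 sends each 2-simplex [p,q,r] to [q,r] − [p,r] + [p,q]. For instance
  ∂[0,1,7] = [1,7] − [0,7] + [0,1],
  ∂[4,5,7] = [5,7] − [4,7] + [4,5].
As a 16×8 matrix over Z this has rank 8, with invariant factors (1,1,1,1,1,1,1,1).

From H_k ≅ ker(∂_k) / im(∂_{k+1}) we obtain:

  H_2: rank ker ∂_2 − rank ∂_3 = (8 − 8) − 0 = 0, and there is no ∂_3, so H_2 ≅ 0.

H_2 = 0.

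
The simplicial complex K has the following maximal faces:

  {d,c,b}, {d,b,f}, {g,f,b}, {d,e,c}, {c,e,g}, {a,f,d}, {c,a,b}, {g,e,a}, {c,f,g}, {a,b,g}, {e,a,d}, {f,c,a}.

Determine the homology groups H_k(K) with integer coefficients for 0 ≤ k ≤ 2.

H_0 ≅ Z,  H_1 ≅ Z/2,  H_2 = 0.

We work with the vertex ordering a < b < c < d < e < f < g. The simplices of K, each written with vertices in increasing order, are:

  0-simplices (7): a, b, c, d, e, f, g
  1-simplices (18): ab, ac, ad, ae, af, ag, bc, bd, bf, bg, cd, ce, cf, cg, de, df, eg, fg
  2-simplices (12): abc, abg, acf, ade, adf, aeg, bcd, bdf, bfg, cde, ceg, cfg

giving chain groups C_0 ≅ Z^7, C_1 ≅ Z^18, C_2 ≅ Z^12.

The boundary map ∂_1: C_1 → C_0 maps an edge to its endpoints' difference, ∂[p,q] = q − p. For instance
  ∂cd = d − c.
The resulting 7×18 matrix has rank 6, and its Smith normal form has invariant factors (1,1,1,1,1,1).

Boundary ∂_2: C_2 → C_1 acts by ∂[p,q,r] = [q,r] − [p,r] + [p,q]. For instance
  ∂abg = bg − ag + ab,
  ∂cfg = fg − cg + cf.
The resulting 18×12 matrix has rank 12, and its Smith normal form has invariant factors (1,1,1,1,1,1,1,1,1,1,1,2).

Computing H_k = (kernel of ∂_k) / (image of ∂_{k+1}):

  H_0: rank C_0 − rank ∂_1 = 7 − 6 = 1, and the invariant factors of ∂_1 are all 1, so H_0 ≅ Z.
  H_1: rank ker ∂_1 − rank ∂_2 = (18 − 6) − 12 = 0, and ∂_2 has invariant factor 2 > 1, so H_1 ≅ Z/2.
  H_2: rank ker ∂_2 − rank ∂_3 = (12 − 12) − 0 = 0, and there is no ∂_3, so H_2 ≅ 0.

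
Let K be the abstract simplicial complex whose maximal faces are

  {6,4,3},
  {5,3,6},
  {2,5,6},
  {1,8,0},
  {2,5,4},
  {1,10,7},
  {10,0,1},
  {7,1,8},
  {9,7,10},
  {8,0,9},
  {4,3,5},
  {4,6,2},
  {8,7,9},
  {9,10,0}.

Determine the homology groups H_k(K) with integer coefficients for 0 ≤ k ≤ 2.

Take the total order 0 < 1 < 2 < 3 < 4 < 5 < 6 < 7 < 8 < 9 < 10 on the vertex set. Then K (dimension 2) consists of the simplices:

  0-simplices (11): [0], [1], [2], [3], [4], [5], [6], [7], [8], [9], [10]
  1-simplices (21): [0,1], [0,8], [0,9], [0,10], [1,7], [1,8], [1,10], [2,4], [2,5], [2,6], [3,4], [3,5], [3,6], [4,5], [4,6], [5,6], [7,8], [7,9], [7,10], [8,9], [9,10]
  2-simplices (14): [0,1,8], [0,1,10], [0,8,9], [0,9,10], [1,7,8], [1,7,10], [2,4,5], [2,4,6], [2,5,6], [3,4,5], [3,4,6], [3,5,6], [7,8,9], [7,9,10]

giving chain groups C_0 ≅ Z^11, C_1 ≅ Z^21, C_2 ≅ Z^14.

The boundary map ∂_1: C_1 → C_0 is given by ∂[p,q] = [q] − [p]. For instance
  ∂[0,8] = [8] − [0].
As a 11×21 matrix over Z this has rank 9, with invariant factors (1,1,1,1,1,1,1,1,1).

Boundary ∂_2: C_2 → C_1 maps a triangle to the signed sum of its edges. For instance
  ∂[1,7,8] = [7,8] − [1,8] + [1,7],
  ∂[2,4,6] = [4,6] − [2,6] + [2,4].
As a 21×14 matrix over Z this has rank 12, with invariant factors (1,1,1,1,1,1,1,1,1,1,1,1).

Now H_k = ker ∂_k / im ∂_{k+1}, so:

  H_0: rank C_0 − rank ∂_1 = 11 − 9 = 2, and the invariant factors of ∂_1 are all 1, so H_0 ≅ Z^2.
  H_1: rank ker ∂_1 − rank ∂_2 = (21 − 9) − 12 = 0, and the invariant factors of ∂_2 are all 1, so H_1 ≅ 0.
  H_2: rank ker ∂_2 − rank ∂_3 = (14 − 12) − 0 = 2, and there is no ∂_3, so H_2 ≅ Z^2.

H_0 = Z^2,  H_1 = 0,  H_2 = Z^2.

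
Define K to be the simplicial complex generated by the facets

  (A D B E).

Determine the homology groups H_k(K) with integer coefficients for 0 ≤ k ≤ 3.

We work with the vertex ordering A < B < D < E. The simplices of K, each written with vertices in increasing order, are:

  0-simplices (4): A, B, D, E
  1-simplices (6): AB, AD, AE, BD, BE, DE
  2-simplices (4): ABD, ABE, ADE, BDE
  3-simplices (1): ABDE

giving chain groups C_0 ≅ Z^4, C_1 ≅ Z^6, C_2 ≅ Z^4, C_3 ≅ Z^1.

∂_1: C_1 → C_0 maps an edge to its endpoints' difference, ∂[p,q] = q − p. For instance
  ∂DE = E − D.
As a 4×6 matrix over Z this has rank 3, with invariant factors (1,1,1).

∂_2: C_2 → C_1 sends each 2-simplex [p,q,r] to [q,r] − [p,r] + [p,q]. For instance
  ∂ADE = DE − AE + AD,
  ∂BDE = DE − BE + BD.
As a 6×4 matrix over Z this has rank 3, with invariant factors (1,1,1).

∂_3: C_3 → C_2 sends each 3-simplex σ to the alternating sum Σ_i (−1)^i (σ with its i-th vertex removed). For instance
  ∂ABDE = BDE − ADE + ABE − ABD.
This gives a 4×1 integer matrix of rank 1; reducing to Smith normal form yields diagonal entries (1).

From H_k ≅ ker(∂_k) / im(∂_{k+1}) we obtain:

  H_0: rank C_0 − rank ∂_1 = 4 − 3 = 1, and the invariant factors of ∂_1 are all 1, so H_0 = Z.
  H_1: rank ker ∂_1 − rank ∂_2 = (6 − 3) − 3 = 0, and the invariant factors of ∂_2 are all 1, so H_1 = 0.
  H_2: rank ker ∂_2 − rank ∂_3 = (4 − 3) − 1 = 0, and the invariant factors of ∂_3 are all 1, so H_2 = 0.
  H_3: rank ker ∂_3 − rank ∂_4 = (1 − 1) − 0 = 0, and there is no ∂_4, so H_3 = 0.

(K is a triangulation of the 3-simplex.)

H_0 ≅ Z,  H_1 = 0,  H_2 = 0,  H_3 = 0.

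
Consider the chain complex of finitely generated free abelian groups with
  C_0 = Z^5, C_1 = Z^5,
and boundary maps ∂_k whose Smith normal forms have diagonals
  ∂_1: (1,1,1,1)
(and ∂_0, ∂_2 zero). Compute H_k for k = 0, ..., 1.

H_0 = Z,  H_1 = Z.

H_0: b_0 = 5 − 0 − 4 = 1; torsion from ∂_1 factors > 1: none. So H_0 = Z.
H_1: b_1 = 5 − 4 − 0 = 1; torsion from ∂_2 factors > 1: none. So H_1 = Z.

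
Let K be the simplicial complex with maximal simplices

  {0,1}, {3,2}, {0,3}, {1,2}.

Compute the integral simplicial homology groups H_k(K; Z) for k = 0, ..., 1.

K has 4 vertices, 4 edges.
rank ∂_0 = 0, rank ∂_1 = 3 ⇒ b_0 = 4 − 0 − 3 = 1; all invariant factors of ∂_1 are 1 so no torsion. So H_0 = Z.
rank ∂_1 = 3, rank ∂_2 = 0 ⇒ b_1 = 4 − 3 − 0 = 1. So H_1 = Z.

H_0 ≅ Z,  H_1 ≅ Z.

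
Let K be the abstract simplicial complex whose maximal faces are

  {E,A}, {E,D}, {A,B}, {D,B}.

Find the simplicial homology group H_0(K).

H_0 = Z.

We work with the vertex ordering A < B < D < E. The simplices of K, each written with vertices in increasing order, are:

  0-simplices (4): A, B, D, E
  1-simplices (4): AB, AE, BD, DE

giving chain groups C_0 ≅ Z^4, C_1 ≅ Z^4.

Boundary ∂_1: C_1 → C_0 maps an edge to its endpoints' difference, ∂[p,q] = q − p. For instance
  ∂BD = D − B.
As a 4×4 matrix over Z this has rank 3, with invariant factors (1,1,1).

Computing H_k = (kernel of ∂_k) / (image of ∂_{k+1}):

  H_0: rank C_0 − rank ∂_1 = 4 − 3 = 1, and the invariant factors of ∂_1 are all 1, so H_0 ≅ Z.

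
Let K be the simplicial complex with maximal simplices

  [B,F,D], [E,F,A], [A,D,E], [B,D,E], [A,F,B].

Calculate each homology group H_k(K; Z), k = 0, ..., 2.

Order the vertices as A < B < D < E < F. Listing each simplex with vertices in this order, K has dimension 2 with simplices:

  0-simplices (5): A, B, D, E, F
  1-simplices (10): AB, AD, AE, AF, BD, BE, BF, DE, DF, EF
  2-simplices (5): ABF, ADE, AEF, BDE, BDF

giving chain groups C_0 ≅ Z^5, C_1 ≅ Z^10, C_2 ≅ Z^5.

∂_1: C_1 → C_0 sends each edge [p,q] (with p < q) to q − p. For instance
  ∂AD = D − A.
The resulting 5×10 matrix has rank 4, and its Smith normal form has invariant factors (1,1,1,1).

The boundary map ∂_2: C_2 → C_1 sends each 2-simplex [p,q,r] to [q,r] − [p,r] + [p,q]. For instance
  ∂AEF = EF − AF + AE,
  ∂ADE = DE − AE + AD.
The 10×5 boundary matrix has rank 5 and Smith normal form diag(1,1,1,1,1).

Reading off H_k = ker ∂_k / im ∂_{k+1}:

  H_0: rank C_0 − rank ∂_1 = 5 − 4 = 1, and the invariant factors of ∂_1 are all 1, so H_0 ≅ Z.
  H_1: rank ker ∂_1 − rank ∂_2 = (10 − 4) − 5 = 1, and the invariant factors of ∂_2 are all 1, so H_1 ≅ Z.
  H_2: rank ker ∂_2 − rank ∂_3 = (5 − 5) − 0 = 0, and there is no ∂_3, so H_2 ≅ 0.

H_0 ≅ Z,  H_1 ≅ Z,  H_2 = 0.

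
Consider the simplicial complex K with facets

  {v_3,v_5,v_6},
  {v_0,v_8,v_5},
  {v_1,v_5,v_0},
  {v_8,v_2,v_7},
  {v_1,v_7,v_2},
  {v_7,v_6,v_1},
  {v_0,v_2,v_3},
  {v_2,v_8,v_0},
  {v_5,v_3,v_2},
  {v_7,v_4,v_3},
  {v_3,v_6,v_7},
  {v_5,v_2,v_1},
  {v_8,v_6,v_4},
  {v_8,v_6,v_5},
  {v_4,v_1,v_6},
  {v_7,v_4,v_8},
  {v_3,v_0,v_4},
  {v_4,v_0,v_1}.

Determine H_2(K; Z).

H_2 = 0.

We work with the vertex ordering v_0 < v_1 < v_2 < v_3 < v_4 < v_5 < v_6 < v_7 < v_8. The simplices of K, each written with vertices in increasing order, are:

  0-simplices (9): [v_0], [v_1], [v_2], [v_3], [v_4], [v_5], [v_6], [v_7], [v_8]
  1-simplices (27): (27 of them)
  2-simplices (18): (18 of them)

Hence C_0 ≅ Z^9, C_1 ≅ Z^27, C_2 ≅ Z^18.

∂_1: C_1 → C_0 maps an edge to its endpoints' difference, ∂[p,q] = q − p.
As a 9×27 matrix over Z this has rank 8, with invariant factors (1,1,1,1,1,1,1,1).

∂_2: C_2 → C_1 maps a triangle to the signed sum of its edges. For instance
  ∂[v_0,v_3,v_4] = [v_3,v_4] − [v_0,v_4] + [v_0,v_3],
  ∂[v_0,v_1,v_5] = [v_1,v_5] − [v_0,v_5] + [v_0,v_1].
As a 27×18 matrix over Z this has rank 18, with invariant factors (1,1,1,1,1,1,1,1,1,1,1,1,1,1,1,1,1,2).

From H_k ≅ ker(∂_k) / im(∂_{k+1}) we obtain:

  H_2: rank ker ∂_2 − rank ∂_3 = (18 − 18) − 0 = 0, and there is no ∂_3, so H_2 ≅ 0.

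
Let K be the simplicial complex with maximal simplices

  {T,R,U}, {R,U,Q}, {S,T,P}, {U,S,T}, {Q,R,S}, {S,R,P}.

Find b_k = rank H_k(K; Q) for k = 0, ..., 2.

b_0 = 1, b_1 = 1, b_2 = 0.

Order the vertices as P < Q < R < S < T < U. Listing each simplex with vertices in this order, K has dimension 2 with simplices:

  0-simplices (6): P, Q, R, S, T, U
  1-simplices (12): PR, PS, PT, QR, QS, QU, RS, RT, RU, ST, SU, TU
  2-simplices (6): PRS, PST, QRS, QRU, RTU, STU

Hence C_0 ≅ Z^6, C_1 ≅ Z^12, C_2 ≅ Z^6.

The boundary map ∂_1: C_1 → C_0 is given by ∂[p,q] = [q] − [p]. For instance
  ∂RU = U − R.
This gives a 6×12 integer matrix of rank 5; reducing to Smith normal form yields diagonal entries (1,1,1,1,1).

The boundary map ∂_2: C_2 → C_1 sends each 2-simplex [p,q,r] to [q,r] − [p,r] + [p,q]. For instance
  ∂STU = TU − SU + ST,
  ∂QRS = RS − QS + QR.
As a 12×6 matrix over Z this has rank 6, with invariant factors (1,1,1,1,1,1).

Reading off H_k = ker ∂_k / im ∂_{k+1}:

  H_0: rank C_0 − rank ∂_1 = 6 − 5 = 1, and the invariant factors of ∂_1 are all 1, so H_0 = Z.
  H_1: rank ker ∂_1 − rank ∂_2 = (12 − 5) − 6 = 1, and the invariant factors of ∂_2 are all 1, so H_1 = Z.
  H_2: rank ker ∂_2 − rank ∂_3 = (6 − 6) − 0 = 0, and there is no ∂_3, so H_2 = 0.

Hence the Betti numbers are b_0 = 1, b_1 = 1, b_2 = 0.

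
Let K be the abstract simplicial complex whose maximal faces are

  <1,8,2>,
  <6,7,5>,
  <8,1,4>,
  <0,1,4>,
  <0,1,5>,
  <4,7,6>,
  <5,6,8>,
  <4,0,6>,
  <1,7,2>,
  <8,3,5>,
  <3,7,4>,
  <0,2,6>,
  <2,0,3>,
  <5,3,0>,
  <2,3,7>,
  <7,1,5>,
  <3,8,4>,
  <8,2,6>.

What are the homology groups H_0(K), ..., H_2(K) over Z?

H_0 ≅ Z,  H_1 ≅ Z^2,  H_2 ≅ Z.

Take the total order 0 < 1 < 2 < 3 < 4 < 5 < 6 < 7 < 8 on the vertex set. Then K (dimension 2) consists of the simplices:

  0-simplices (9): [0], [1], [2], [3], [4], [5], [6], [7], [8]
  1-simplices (27): (27 of them)
  2-simplices (18): [0,1,4], [0,1,5], [0,2,3], [0,2,6], [0,3,5], [0,4,6], [1,2,7], [1,2,8], [1,4,8], [1,5,7], [2,3,7], [2,6,8], [3,4,7], [3,4,8], [3,5,8], [4,6,7], [5,6,7], [5,6,8]

so the chain groups are C_0 ≅ Z^9, C_1 ≅ Z^27, C_2 ≅ Z^18.

The boundary map ∂_1: C_1 → C_0 is given by ∂[p,q] = [q] − [p].
The 9×27 boundary matrix has rank 8 and Smith normal form diag(1,1,1,1,1,1,1,1).

∂_2: C_2 → C_1 sends each 2-simplex [p,q,r] to [q,r] − [p,r] + [p,q]. For instance
  ∂[1,2,7] = [2,7] − [1,7] + [1,2],
  ∂[0,4,6] = [4,6] − [0,6] + [0,4].
As a 27×18 matrix over Z this has rank 17, with invariant factors (1,1,1,1,1,1,1,1,1,1,1,1,1,1,1,1,1).

Now H_k = ker ∂_k / im ∂_{k+1}, so:

  H_0: rank C_0 − rank ∂_1 = 9 − 8 = 1, and the invariant factors of ∂_1 are all 1, so H_0 ≅ Z.
  H_1: rank ker ∂_1 − rank ∂_2 = (27 − 8) − 17 = 2, and the invariant factors of ∂_2 are all 1, so H_1 ≅ Z^2.
  H_2: rank ker ∂_2 − rank ∂_3 = (18 − 17) − 0 = 1, and there is no ∂_3, so H_2 ≅ Z.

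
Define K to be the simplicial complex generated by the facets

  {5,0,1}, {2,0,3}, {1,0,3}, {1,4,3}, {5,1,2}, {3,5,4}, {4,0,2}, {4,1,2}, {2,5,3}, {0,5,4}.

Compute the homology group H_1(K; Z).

K has 6 vertices, 15 edges, 10 triangles.
rank ∂_1 = 5, rank ∂_2 = 10 ⇒ b_1 = 15 − 5 − 10 = 0; ∂_2 has invariant factor(s) [2] giving torsion. So H_1 = Z/2.

H_1 ≅ Z/2.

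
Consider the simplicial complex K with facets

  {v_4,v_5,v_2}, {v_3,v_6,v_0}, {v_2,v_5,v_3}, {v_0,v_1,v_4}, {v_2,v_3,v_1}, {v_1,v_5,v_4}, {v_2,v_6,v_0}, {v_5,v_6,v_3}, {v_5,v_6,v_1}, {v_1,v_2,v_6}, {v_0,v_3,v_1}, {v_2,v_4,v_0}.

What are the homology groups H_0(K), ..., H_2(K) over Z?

H_0 ≅ Z,  H_1 ≅ Z/2Z,  H_2 = 0.

Order the vertices as v_0 < v_1 < v_2 < v_3 < v_4 < v_5 < v_6. Listing each simplex with vertices in this order, K has dimension 2 with simplices:

  0-simplices (7): [v_0], [v_1], [v_2], [v_3], [v_4], [v_5], [v_6]
  1-simplices (18): (18 of them)
  2-simplices (12): (12 of them)

so the chain groups are C_0 ≅ Z^7, C_1 ≅ Z^18, C_2 ≅ Z^12.

∂_1: C_1 → C_0 is given by ∂[p,q] = [q] − [p]. For instance
  ∂[v_2,v_3] = [v_3] − [v_2].
This gives a 7×18 integer matrix of rank 6; reducing to Smith normal form yields diagonal entries (1,1,1,1,1,1).

The boundary map ∂_2: C_2 → C_1 acts by ∂[p,q,r] = [q,r] − [p,r] + [p,q]. For instance
  ∂[v_1,v_2,v_6] = [v_2,v_6] − [v_1,v_6] + [v_1,v_2],
  ∂[v_1,v_5,v_6] = [v_5,v_6] − [v_1,v_6] + [v_1,v_5].
The 18×12 boundary matrix has rank 12 and Smith normal form diag(1,1,1,1,1,1,1,1,1,1,1,2).

From H_k ≅ ker(∂_k) / im(∂_{k+1}) we obtain:

  H_0: rank C_0 − rank ∂_1 = 7 − 6 = 1, and the invariant factors of ∂_1 are all 1, so H_0 = Z.
  H_1: rank ker ∂_1 − rank ∂_2 = (18 − 6) − 12 = 0, and ∂_2 has invariant factor 2 > 1, so H_1 = Z/2Z.
  H_2: rank ker ∂_2 − rank ∂_3 = (12 − 12) − 0 = 0, and there is no ∂_3, so H_2 = 0.

(K is a triangulation of the real projective plane RP^2.)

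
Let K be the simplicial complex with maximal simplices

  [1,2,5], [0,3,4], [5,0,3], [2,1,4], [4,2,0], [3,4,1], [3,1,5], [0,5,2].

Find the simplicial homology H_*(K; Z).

Order the vertices as 0 < 1 < 2 < 3 < 4 < 5. Listing each simplex with vertices in this order, K has dimension 2 with simplices:

  0-simplices (6): [0], [1], [2], [3], [4], [5]
  1-simplices (12): [0,2], [0,3], [0,4], [0,5], [1,2], [1,3], [1,4], [1,5], [2,4], [2,5], [3,4], [3,5]
  2-simplices (8): [0,2,4], [0,2,5], [0,3,4], [0,3,5], [1,2,4], [1,2,5], [1,3,4], [1,3,5]

so the chain groups are C_0 ≅ Z^6, C_1 ≅ Z^12, C_2 ≅ Z^8.

The boundary map ∂_1: C_1 → C_0 is given by ∂[p,q] = [q] − [p]. For instance
  ∂[1,5] = [5] − [1].
As a 6×12 matrix over Z this has rank 5, with invariant factors (1,1,1,1,1).

The boundary map ∂_2: C_2 → C_1 sends each 2-simplex [p,q,r] to [q,r] − [p,r] + [p,q]. For instance
  ∂[0,2,5] = [2,5] − [0,5] + [0,2],
  ∂[0,3,4] = [3,4] − [0,4] + [0,3].
As a 12×8 matrix over Z this has rank 7, with invariant factors (1,1,1,1,1,1,1).

From H_k ≅ ker(∂_k) / im(∂_{k+1}) we obtain:

  H_0: rank C_0 − rank ∂_1 = 6 − 5 = 1, and the invariant factors of ∂_1 are all 1, so H_0 ≅ Z.
  H_1: rank ker ∂_1 − rank ∂_2 = (12 − 5) − 7 = 0, and the invariant factors of ∂_2 are all 1, so H_1 ≅ 0.
  H_2: rank ker ∂_2 − rank ∂_3 = (8 − 7) − 0 = 1, and there is no ∂_3, so H_2 ≅ Z.

As a check, the Euler characteristic is 6 − 12 + 8 = 2, which agrees with 1 − 0 + 1 = 2.

H_0 = Z,  H_1 = 0,  H_2 = Z.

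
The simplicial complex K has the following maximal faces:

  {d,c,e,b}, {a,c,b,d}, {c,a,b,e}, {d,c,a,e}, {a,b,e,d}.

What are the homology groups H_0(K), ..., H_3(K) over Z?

Order the vertices as a < b < c < d < e. Listing each simplex with vertices in this order, K has dimension 3 with simplices:

  0-simplices (5): a, b, c, d, e
  1-simplices (10): ab, ac, ad, ae, bc, bd, be, cd, ce, de
  2-simplices (10): abc, abd, abe, acd, ace, ade, bcd, bce, bde, cde
  3-simplices (5): abcd, abce, abde, acde, bcde

Hence C_0 ≅ Z^5, C_1 ≅ Z^10, C_2 ≅ Z^10, C_3 ≅ Z^5.

The boundary map ∂_1: C_1 → C_0 is given by ∂[p,q] = [q] − [p]. For instance
  ∂de = e − d.
The resulting 5×10 matrix has rank 4, and its Smith normal form has invariant factors (1,1,1,1).

The boundary map ∂_2: C_2 → C_1 acts by ∂[p,q,r] = [q,r] − [p,r] + [p,q]. For instance
  ∂acd = cd − ad + ac,
  ∂abd = bd − ad + ab.
The 10×10 boundary matrix has rank 6 and Smith normal form diag(1,1,1,1,1,1).

∂_3: C_3 → C_2 sends each 3-simplex σ to the alternating sum Σ_i (−1)^i (σ with its i-th vertex removed). For instance
  ∂bcde = cde − bde + bce − bcd,
  ∂acde = cde − ade + ace − acd.
This gives a 10×5 integer matrix of rank 4; reducing to Smith normal form yields diagonal entries (1,1,1,1).

Computing H_k = (kernel of ∂_k) / (image of ∂_{k+1}):

  H_0: rank C_0 − rank ∂_1 = 5 − 4 = 1, and the invariant factors of ∂_1 are all 1, so H_0 ≅ Z.
  H_1: rank ker ∂_1 − rank ∂_2 = (10 − 4) − 6 = 0, and the invariant factors of ∂_2 are all 1, so H_1 ≅ 0.
  H_2: rank ker ∂_2 − rank ∂_3 = (10 − 6) − 4 = 0, and the invariant factors of ∂_3 are all 1, so H_2 ≅ 0.
  H_3: rank ker ∂_3 − rank ∂_4 = (5 − 4) − 0 = 1, and there is no ∂_4, so H_3 ≅ Z.

H_0 = Z,  H_1 = 0,  H_2 = 0,  H_3 = Z.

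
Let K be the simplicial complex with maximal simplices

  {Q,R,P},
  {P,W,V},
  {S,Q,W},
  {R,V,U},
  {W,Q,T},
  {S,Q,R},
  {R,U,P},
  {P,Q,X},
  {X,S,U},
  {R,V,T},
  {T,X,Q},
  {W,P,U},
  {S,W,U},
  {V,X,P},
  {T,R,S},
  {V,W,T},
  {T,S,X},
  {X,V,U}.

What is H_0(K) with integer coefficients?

Fix the vertex order P < Q < R < S < T < U < V < W < X and write every simplex with vertices in increasing order. Then dim K = 2 and the simplices of K are:

  0-simplices (9): P, Q, R, S, T, U, V, W, X
  1-simplices (27): PQ, PR, PU, PV, PW, PX, QR, QS, QT, QW, QX, RS, RT, RU, RV, ST, SU, SW, SX, TV, TW, TX, UV, UW, UX, VW, VX
  2-simplices (18): PQR, PQX, PRU, PUW, PVW, PVX, QRS, QSW, QTW, QTX, RST, RTV, RUV, STX, SUW, SUX, TVW, UVX

giving chain groups C_0 ≅ Z^9, C_1 ≅ Z^27, C_2 ≅ Z^18.

Boundary ∂_1: C_1 → C_0 maps an edge to its endpoints' difference, ∂[p,q] = q − p.
As a 9×27 matrix over Z this has rank 8, with invariant factors (1,1,1,1,1,1,1,1).

∂_2: C_2 → C_1 maps a triangle to the signed sum of its edges. For instance
  ∂RTV = TV − RV + RT,
  ∂QRS = RS − QS + QR.
This gives a 27×18 integer matrix of rank 18; reducing to Smith normal form yields diagonal entries (1,1,1,1,1,1,1,1,1,1,1,1,1,1,1,1,1,2).

Reading off H_k = ker ∂_k / im ∂_{k+1}:

  H_0: rank C_0 − rank ∂_1 = 9 − 8 = 1, and the invariant factors of ∂_1 are all 1, so H_0 = Z.

H_0 ≅ Z.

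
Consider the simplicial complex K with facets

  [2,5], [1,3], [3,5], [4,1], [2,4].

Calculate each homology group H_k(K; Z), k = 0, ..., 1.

H_0 ≅ Z,  H_1 ≅ Z.

Order the vertices as 1 < 2 < 3 < 4 < 5. Listing each simplex with vertices in this order, K has dimension 1 with simplices:

  0-simplices (5): [1], [2], [3], [4], [5]
  1-simplices (5): [1,3], [1,4], [2,4], [2,5], [3,5]

giving chain groups C_0 ≅ Z^5, C_1 ≅ Z^5.

Boundary ∂_1: C_1 → C_0 maps an edge to its endpoints' difference, ∂[p,q] = q − p.
The 5×5 boundary matrix has rank 4 and Smith normal form diag(1,1,1,1).

Computing H_k = (kernel of ∂_k) / (image of ∂_{k+1}):

  H_0: rank C_0 − rank ∂_1 = 5 − 4 = 1, and the invariant factors of ∂_1 are all 1, so H_0 = Z.
  H_1: rank ker ∂_1 − rank ∂_2 = (5 − 4) − 0 = 1, and there is no ∂_2, so H_1 = Z.

(K is a triangulation of the circle S^1.)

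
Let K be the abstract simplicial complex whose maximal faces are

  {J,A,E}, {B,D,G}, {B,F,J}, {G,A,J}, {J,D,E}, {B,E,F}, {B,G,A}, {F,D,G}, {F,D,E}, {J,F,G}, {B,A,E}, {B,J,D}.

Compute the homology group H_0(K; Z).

H_0 = Z.

Order the vertices as A < B < D < E < F < G < J. Listing each simplex with vertices in this order, K has dimension 2 with simplices:

  0-simplices (7): A, B, D, E, F, G, J
  1-simplices (18): AB, AE, AG, AJ, BD, BE, BF, BG, BJ, DE, DF, DG, DJ, EF, EJ, FG, FJ, GJ
  2-simplices (12): ABE, ABG, AEJ, AGJ, BDG, BDJ, BEF, BFJ, DEF, DEJ, DFG, FGJ

Hence C_0 ≅ Z^7, C_1 ≅ Z^18, C_2 ≅ Z^12.

Boundary ∂_1: C_1 → C_0 is given by ∂[p,q] = [q] − [p].
This gives a 7×18 integer matrix of rank 6; reducing to Smith normal form yields diagonal entries (1,1,1,1,1,1).

Boundary ∂_2: C_2 → C_1 sends each 2-simplex [p,q,r] to [q,r] − [p,r] + [p,q]. For instance
  ∂ABG = BG − AG + AB,
  ∂BFJ = FJ − BJ + BF.
The resulting 18×12 matrix has rank 12, and its Smith normal form has invariant factors (1,1,1,1,1,1,1,1,1,1,1,2).

Computing H_k = (kernel of ∂_k) / (image of ∂_{k+1}):

  H_0: rank C_0 − rank ∂_1 = 7 − 6 = 1, and the invariant factors of ∂_1 are all 1, so H_0 ≅ Z.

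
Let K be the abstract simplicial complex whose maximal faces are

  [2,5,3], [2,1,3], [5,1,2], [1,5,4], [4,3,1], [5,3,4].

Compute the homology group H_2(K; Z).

Order the vertices as 1 < 2 < 3 < 4 < 5. Listing each simplex with vertices in this order, K has dimension 2 with simplices:

  0-simplices (5): [1], [2], [3], [4], [5]
  1-simplices (9): [1,2], [1,3], [1,4], [1,5], [2,3], [2,5], [3,4], [3,5], [4,5]
  2-simplices (6): [1,2,3], [1,2,5], [1,3,4], [1,4,5], [2,3,5], [3,4,5]

Hence C_0 ≅ Z^5, C_1 ≅ Z^9, C_2 ≅ Z^6.

Boundary ∂_1: C_1 → C_0 is given by ∂[p,q] = [q] − [p]. For instance
  ∂[1,2] = [2] − [1].
The 5×9 boundary matrix has rank 4 and Smith normal form diag(1,1,1,1).

∂_2: C_2 → C_1 sends each 2-simplex [p,q,r] to [q,r] − [p,r] + [p,q]. For instance
  ∂[1,2,3] = [2,3] − [1,3] + [1,2],
  ∂[1,2,5] = [2,5] − [1,5] + [1,2].
The 9×6 boundary matrix has rank 5 and Smith normal form diag(1,1,1,1,1).

Reading off H_k = ker ∂_k / im ∂_{k+1}:

  H_2: rank ker ∂_2 − rank ∂_3 = (6 − 5) − 0 = 1, and there is no ∂_3, so H_2 ≅ Z.

(K is a triangulation of the 2-sphere S^2.)

H_2 = Z.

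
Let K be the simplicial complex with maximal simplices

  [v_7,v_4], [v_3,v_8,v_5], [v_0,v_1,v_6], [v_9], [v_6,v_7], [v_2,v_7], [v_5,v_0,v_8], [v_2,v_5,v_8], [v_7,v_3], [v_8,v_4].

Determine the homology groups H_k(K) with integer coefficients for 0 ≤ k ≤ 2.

Order the vertices as v_0 < v_1 < v_2 < v_3 < v_4 < v_5 < v_6 < v_7 < v_8 < v_9. Listing each simplex with vertices in this order, K has dimension 2 with simplices:

  0-simplices (10): [v_0], [v_1], [v_2], [v_3], [v_4], [v_5], [v_6], [v_7], [v_8], [v_9]
  1-simplices (15): (15 of them)
  2-simplices (4): [v_0,v_1,v_6], [v_0,v_5,v_8], [v_2,v_5,v_8], [v_3,v_5,v_8]

Hence C_0 ≅ Z^10, C_1 ≅ Z^15, C_2 ≅ Z^4.

Boundary ∂_1: C_1 → C_0 sends each edge [p,q] (with p < q) to q − p. For instance
  ∂[v_3,v_7] = [v_7] − [v_3].
The 10×15 boundary matrix has rank 8 and Smith normal form diag(1,1,1,1,1,1,1,1).

The boundary map ∂_2: C_2 → C_1 sends each 2-simplex [p,q,r] to [q,r] − [p,r] + [p,q]. For instance
  ∂[v_0,v_1,v_6] = [v_1,v_6] − [v_0,v_6] + [v_0,v_1],
  ∂[v_0,v_5,v_8] = [v_5,v_8] − [v_0,v_8] + [v_0,v_5].
This gives a 15×4 integer matrix of rank 4; reducing to Smith normal form yields diagonal entries (1,1,1,1).

Reading off H_k = ker ∂_k / im ∂_{k+1}:

  H_0: rank C_0 − rank ∂_1 = 10 − 8 = 2, and the invariant factors of ∂_1 are all 1, so H_0 = Z^2.
  H_1: rank ker ∂_1 − rank ∂_2 = (15 − 8) − 4 = 3, and the invariant factors of ∂_2 are all 1, so H_1 = Z^3.
  H_2: rank ker ∂_2 − rank ∂_3 = (4 − 4) − 0 = 0, and there is no ∂_3, so H_2 = 0.

H_0 ≅ Z^2,  H_1 ≅ Z^3,  H_2 = 0.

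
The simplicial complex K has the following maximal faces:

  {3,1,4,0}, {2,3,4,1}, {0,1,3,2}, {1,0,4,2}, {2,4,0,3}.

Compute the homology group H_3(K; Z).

H_3 = Z.

Fix the vertex order 0 < 1 < 2 < 3 < 4 and write every simplex with vertices in increasing order. Then dim K = 3 and the simplices of K are:

  0-simplices (5): [0], [1], [2], [3], [4]
  1-simplices (10): [0,1], [0,2], [0,3], [0,4], [1,2], [1,3], [1,4], [2,3], [2,4], [3,4]
  2-simplices (10): [0,1,2], [0,1,3], [0,1,4], [0,2,3], [0,2,4], [0,3,4], [1,2,3], [1,2,4], [1,3,4], [2,3,4]
  3-simplices (5): [0,1,2,3], [0,1,2,4], [0,1,3,4], [0,2,3,4], [1,2,3,4]

so the chain groups are C_0 ≅ Z^5, C_1 ≅ Z^10, C_2 ≅ Z^10, C_3 ≅ Z^5.

∂_1: C_1 → C_0 maps an edge to its endpoints' difference, ∂[p,q] = q − p.
As a 5×10 matrix over Z this has rank 4, with invariant factors (1,1,1,1).

∂_2: C_2 → C_1 sends each 2-simplex [p,q,r] to [q,r] − [p,r] + [p,q]. For instance
  ∂[2,3,4] = [3,4] − [2,4] + [2,3],
  ∂[0,2,4] = [2,4] − [0,4] + [0,2].
The resulting 10×10 matrix has rank 6, and its Smith normal form has invariant factors (1,1,1,1,1,1).

Boundary ∂_3: C_3 → C_2 sends each 3-simplex σ to the alternating sum Σ_i (−1)^i (σ with its i-th vertex removed). For instance
  ∂[0,1,2,4] = [1,2,4] − [0,2,4] + [0,1,4] − [0,1,2],
  ∂[1,2,3,4] = [2,3,4] − [1,3,4] + [1,2,4] − [1,2,3].
The 10×5 boundary matrix has rank 4 and Smith normal form diag(1,1,1,1).

From H_k ≅ ker(∂_k) / im(∂_{k+1}) we obtain:

  H_3: rank ker ∂_3 − rank ∂_4 = (5 − 4) − 0 = 1, and there is no ∂_4, so H_3 = Z.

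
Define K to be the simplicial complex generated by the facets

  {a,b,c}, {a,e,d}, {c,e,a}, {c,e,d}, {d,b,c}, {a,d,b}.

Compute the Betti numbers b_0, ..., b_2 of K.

b_0 = 1, b_1 = 0, b_2 = 1.

Order the vertices as a < b < c < d < e. Listing each simplex with vertices in this order, K has dimension 2 with simplices:

  0-simplices (5): a, b, c, d, e
  1-simplices (9): ab, ac, ad, ae, bc, bd, cd, ce, de
  2-simplices (6): abc, abd, ace, ade, bcd, cde

giving chain groups C_0 ≅ Z^5, C_1 ≅ Z^9, C_2 ≅ Z^6.

Boundary ∂_1: C_1 → C_0 is given by ∂[p,q] = [q] − [p]. For instance
  ∂cd = d − c.
This gives a 5×9 integer matrix of rank 4; reducing to Smith normal form yields diagonal entries (1,1,1,1).

∂_2: C_2 → C_1 acts by ∂[p,q,r] = [q,r] − [p,r] + [p,q]. For instance
  ∂bcd = cd − bd + bc,
  ∂abd = bd − ad + ab.
The 9×6 boundary matrix has rank 5 and Smith normal form diag(1,1,1,1,1).

Computing H_k = (kernel of ∂_k) / (image of ∂_{k+1}):

  H_0: rank C_0 − rank ∂_1 = 5 − 4 = 1, and the invariant factors of ∂_1 are all 1, so H_0 ≅ Z.
  H_1: rank ker ∂_1 − rank ∂_2 = (9 − 4) − 5 = 0, and the invariant factors of ∂_2 are all 1, so H_1 ≅ 0.
  H_2: rank ker ∂_2 − rank ∂_3 = (6 − 5) − 0 = 1, and there is no ∂_3, so H_2 ≅ Z.

Hence the Betti numbers are b_0 = 1, b_1 = 0, b_2 = 1.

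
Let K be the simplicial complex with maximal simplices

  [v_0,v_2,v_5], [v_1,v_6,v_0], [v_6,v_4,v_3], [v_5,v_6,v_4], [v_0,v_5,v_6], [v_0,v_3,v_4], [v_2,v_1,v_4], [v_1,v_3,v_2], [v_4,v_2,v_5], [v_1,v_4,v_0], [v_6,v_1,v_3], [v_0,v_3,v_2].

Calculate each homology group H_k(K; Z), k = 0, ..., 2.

K has 7 vertices, 18 edges, 12 triangles.
rank ∂_0 = 0, rank ∂_1 = 6 ⇒ b_0 = 7 − 0 − 6 = 1; all invariant factors of ∂_1 are 1 so no torsion. So H_0 ≅ Z.
rank ∂_1 = 6, rank ∂_2 = 12 ⇒ b_1 = 18 − 6 − 12 = 0; ∂_2 has invariant factor(s) [2] giving torsion. So H_1 ≅ Z/2.
rank ∂_2 = 12, rank ∂_3 = 0 ⇒ b_2 = 12 − 12 − 0 = 0. So H_2 ≅ 0.

H_0 = Z,  H_1 = Z/2,  H_2 = 0.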